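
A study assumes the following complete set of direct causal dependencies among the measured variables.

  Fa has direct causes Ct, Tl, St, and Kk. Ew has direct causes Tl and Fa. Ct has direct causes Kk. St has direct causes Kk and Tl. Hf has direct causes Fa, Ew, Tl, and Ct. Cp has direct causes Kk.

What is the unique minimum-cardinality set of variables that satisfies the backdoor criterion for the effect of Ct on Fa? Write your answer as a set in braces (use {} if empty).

Variables eligible for adjustment (non-descendants of Ct, excluding Ct and Fa): {Cp, Kk, St, Tl}.
Backdoor paths from Ct to Fa:
  P1: Ct <- Kk -> St <- Tl -> Fa
  P2: Ct <- Kk -> St <- Tl -> Ew <- Fa
  P3: Ct <- Kk -> St <- Tl -> Ew -> Hf <- Fa
  P4: Ct <- Kk -> St <- Tl -> Hf <- Fa
  P5: Ct <- Kk -> St <- Tl -> Hf <- Ew <- Fa
  P6: Ct <- Kk -> St -> Fa
  P7: Ct <- Kk -> Fa
The empty set is not sufficient: P6 (Ct <- Kk -> St -> Fa) has no collider blocking it and no conditioned non-collider, so it is open.
Try {Kk}:
  P1: blocked at fork node Kk ∈ conditioning set.
  P2: blocked at fork node Kk ∈ conditioning set.
  P3: blocked at fork node Kk ∈ conditioning set.
  P4: blocked at fork node Kk ∈ conditioning set.
  P5: blocked at fork node Kk ∈ conditioning set.
  P6: blocked at fork node Kk ∈ conditioning set.
  P7: blocked at fork node Kk ∈ conditioning set.
{Kk} contains no descendant of Ct and blocks every backdoor path.
No other singleton works — e.g. {Tl} leaves P6 open — so {Kk} is the unique smallest valid adjustment set.

{Kk}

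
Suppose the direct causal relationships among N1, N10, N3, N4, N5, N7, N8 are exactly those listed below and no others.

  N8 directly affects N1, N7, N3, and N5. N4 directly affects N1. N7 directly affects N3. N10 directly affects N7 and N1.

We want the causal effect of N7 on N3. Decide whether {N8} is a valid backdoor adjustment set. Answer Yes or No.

Yes

Backdoor paths from N7 to N3 (paths whose first edge points into N7):
  P1: N7 <- N8 -> N3
  P2: N7 <- N10 -> N1 <- N8 -> N3
Condition 1 (no descendant of N7 in the set): holds — descendants of N7 are {N3}; none are in {N8}.
Condition 2 (every backdoor path blocked by {N8}):
  P1: blocked at fork node N8 ∈ conditioning set.
  P2: blocked at collider N1 (neither it nor any descendant is in the conditioning set).
{N8} satisfies the backdoor criterion.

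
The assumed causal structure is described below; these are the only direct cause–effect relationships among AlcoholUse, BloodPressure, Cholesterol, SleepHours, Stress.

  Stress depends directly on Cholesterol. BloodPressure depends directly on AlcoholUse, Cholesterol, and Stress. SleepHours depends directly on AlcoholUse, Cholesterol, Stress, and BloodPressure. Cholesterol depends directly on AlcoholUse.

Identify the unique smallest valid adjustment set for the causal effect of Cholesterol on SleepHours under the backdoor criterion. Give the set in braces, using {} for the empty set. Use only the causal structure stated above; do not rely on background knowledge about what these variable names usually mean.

Variables eligible for adjustment (non-descendants of Cholesterol, excluding Cholesterol and SleepHours): {AlcoholUse}.
Backdoor paths from Cholesterol to SleepHours:
  P1: Cholesterol <- AlcoholUse -> BloodPressure <- Stress -> SleepHours
  P2: Cholesterol <- AlcoholUse -> BloodPressure -> SleepHours
  P3: Cholesterol <- AlcoholUse -> SleepHours
The empty set is not sufficient: P2 (Cholesterol <- AlcoholUse -> BloodPressure -> SleepHours) has no collider blocking it and no conditioned non-collider, so it is open.
Try {AlcoholUse}:
  P1: blocked at fork node AlcoholUse ∈ conditioning set.
  P2: blocked at fork node AlcoholUse ∈ conditioning set.
  P3: blocked at fork node AlcoholUse ∈ conditioning set.
{AlcoholUse} contains no descendant of Cholesterol and blocks every backdoor path.
{AlcoholUse} is the unique smallest valid adjustment set.

{AlcoholUse}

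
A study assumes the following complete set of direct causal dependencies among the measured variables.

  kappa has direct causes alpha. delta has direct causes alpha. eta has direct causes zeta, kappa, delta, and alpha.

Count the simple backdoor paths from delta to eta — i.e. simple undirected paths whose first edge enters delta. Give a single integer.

A backdoor path from delta to eta is any simple undirected path whose first edge points into delta (i.e. leaves delta via a parent).
Parents of delta: {alpha}.
Enumerating:
  P1: delta <- alpha -> kappa -> eta
  P2: delta <- alpha -> eta
That exhausts the simple backdoor paths. Count: 2.

2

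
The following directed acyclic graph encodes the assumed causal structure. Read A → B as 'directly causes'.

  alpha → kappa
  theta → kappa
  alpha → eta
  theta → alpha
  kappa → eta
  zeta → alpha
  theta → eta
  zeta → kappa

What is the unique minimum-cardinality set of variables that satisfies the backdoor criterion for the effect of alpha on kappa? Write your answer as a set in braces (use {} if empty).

Variables eligible for adjustment (non-descendants of alpha, excluding alpha and kappa): {theta, zeta}.
Backdoor paths from alpha to kappa:
  P1: alpha <- zeta -> kappa
  P2: alpha <- theta -> kappa
  P3: alpha <- theta -> eta <- kappa
The empty set is not sufficient: P1 (alpha <- zeta -> kappa) has no collider blocking it and no conditioned non-collider, so it is open.
Try {theta, zeta}:
  P1: blocked at fork node zeta ∈ conditioning set.
  P2: blocked at fork node theta ∈ conditioning set.
  P3: blocked at fork node theta ∈ conditioning set.
{theta, zeta} contains no descendant of alpha and blocks every backdoor path.
Every element of {theta, zeta} is needed (dropping theta leaves P2 open; dropping zeta leaves P1 open), so no proper subset is valid.
Among all size-2 subsets of the eligible variables, only {theta, zeta} blocks every backdoor path, so it is the unique smallest valid adjustment set.

{theta, zeta}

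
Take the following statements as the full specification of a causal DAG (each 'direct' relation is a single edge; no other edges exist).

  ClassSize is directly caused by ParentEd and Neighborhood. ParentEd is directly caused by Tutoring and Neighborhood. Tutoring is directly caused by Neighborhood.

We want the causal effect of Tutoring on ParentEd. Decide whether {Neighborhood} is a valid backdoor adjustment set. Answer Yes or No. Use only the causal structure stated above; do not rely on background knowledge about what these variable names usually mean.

Yes

Backdoor paths from Tutoring to ParentEd (paths whose first edge points into Tutoring):
  P1: Tutoring <- Neighborhood -> ParentEd
  P2: Tutoring <- Neighborhood -> ClassSize <- ParentEd
Condition 1 (no descendant of Tutoring in the set): holds — descendants of Tutoring are {ClassSize, ParentEd}; none are in {Neighborhood}.
Condition 2 (every backdoor path blocked by {Neighborhood}):
  P1: blocked at fork node Neighborhood ∈ conditioning set.
  P2: blocked at fork node Neighborhood ∈ conditioning set.
{Neighborhood} satisfies the backdoor criterion.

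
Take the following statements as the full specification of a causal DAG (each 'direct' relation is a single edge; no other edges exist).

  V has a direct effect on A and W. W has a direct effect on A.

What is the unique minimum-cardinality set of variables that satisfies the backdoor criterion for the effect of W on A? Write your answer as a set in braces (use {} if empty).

Variables eligible for adjustment (non-descendants of W, excluding W and A): {V}.
Backdoor paths from W to A:
  P1: W <- V -> A
The empty set is not sufficient: P1 (W <- V -> A) has no collider blocking it and no conditioned non-collider, so it is open.
Try {V}:
  P1: blocked at fork node V ∈ conditioning set.
{V} contains no descendant of W and blocks every backdoor path.
{V} is the unique smallest valid adjustment set.

{V}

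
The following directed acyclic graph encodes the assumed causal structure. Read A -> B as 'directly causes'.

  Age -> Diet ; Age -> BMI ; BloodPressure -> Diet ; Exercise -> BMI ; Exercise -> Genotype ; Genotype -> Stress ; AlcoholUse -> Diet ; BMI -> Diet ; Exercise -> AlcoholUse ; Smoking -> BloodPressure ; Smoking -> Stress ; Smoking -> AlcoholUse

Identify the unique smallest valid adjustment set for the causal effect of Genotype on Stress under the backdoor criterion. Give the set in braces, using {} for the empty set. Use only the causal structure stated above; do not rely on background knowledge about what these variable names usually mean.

{}

Variables eligible for adjustment (non-descendants of Genotype, excluding Genotype and Stress): {Age, AlcoholUse, BMI, BloodPressure, Diet, Exercise, Smoking}.
Backdoor paths from Genotype to Stress:
  P1: Genotype <- Exercise -> AlcoholUse <- Smoking -> Stress
  P2: Genotype <- Exercise -> AlcoholUse -> Diet <- BloodPressure <- Smoking -> Stress
  P3: Genotype <- Exercise -> BMI <- Age -> Diet <- BloodPressure <- Smoking -> Stress
  P4: Genotype <- Exercise -> BMI <- Age -> Diet <- AlcoholUse <- Smoking -> Stress
  P5: Genotype <- Exercise -> BMI -> Diet <- BloodPressure <- Smoking -> Stress
  P6: Genotype <- Exercise -> BMI -> Diet <- AlcoholUse <- Smoking -> Stress
Each backdoor path contains an unconditioned collider, so every path is already blocked with the empty conditioning set:
  P1: blocked at collider AlcoholUse (neither it nor any descendant is in the conditioning set).
  P2: blocked at collider Diet (neither it nor any descendant is in the conditioning set).
  P3: blocked at collider BMI (neither it nor any descendant is in the conditioning set).
  P4: blocked at collider BMI (neither it nor any descendant is in the conditioning set).
  P5: blocked at collider Diet (neither it nor any descendant is in the conditioning set).
  P6: blocked at collider Diet (neither it nor any descendant is in the conditioning set).
The empty set is therefore the unique smallest valid set.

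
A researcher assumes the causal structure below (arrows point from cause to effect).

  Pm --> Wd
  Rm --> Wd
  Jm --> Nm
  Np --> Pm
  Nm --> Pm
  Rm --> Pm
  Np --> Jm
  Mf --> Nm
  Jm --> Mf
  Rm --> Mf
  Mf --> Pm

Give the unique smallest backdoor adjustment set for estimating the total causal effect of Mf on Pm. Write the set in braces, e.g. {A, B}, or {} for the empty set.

{Jm, Rm}

Variables eligible for adjustment (non-descendants of Mf, excluding Mf and Pm): {Jm, Np, Rm}.
Backdoor paths from Mf to Pm:
  P1: Mf <- Jm <- Np -> Pm
  P2: Mf <- Jm -> Nm -> Pm
  P3: Mf <- Rm -> Pm
  P4: Mf <- Rm -> Wd <- Pm
The empty set is not sufficient: P1 (Mf <- Jm <- Np -> Pm) has no collider blocking it and no conditioned non-collider, so it is open.
Try {Jm, Rm}:
  P1: blocked at chain node Jm ∈ conditioning set.
  P2: blocked at fork node Jm ∈ conditioning set.
  P3: blocked at fork node Rm ∈ conditioning set.
  P4: blocked at fork node Rm ∈ conditioning set.
{Jm, Rm} contains no descendant of Mf and blocks every backdoor path.
Every element of {Jm, Rm} is needed (dropping Jm leaves P1 open; dropping Rm leaves P3 open), so no proper subset is valid.
Among all size-2 subsets of the eligible variables, only {Jm, Rm} blocks every backdoor path, so it is the unique smallest valid adjustment set.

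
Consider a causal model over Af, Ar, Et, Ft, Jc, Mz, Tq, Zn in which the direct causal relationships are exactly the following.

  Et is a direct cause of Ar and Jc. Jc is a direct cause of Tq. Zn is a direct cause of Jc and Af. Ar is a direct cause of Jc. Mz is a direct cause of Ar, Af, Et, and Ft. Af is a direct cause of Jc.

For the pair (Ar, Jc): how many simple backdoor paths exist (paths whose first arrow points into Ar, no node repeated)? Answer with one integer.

A backdoor path from Ar to Jc is any simple undirected path whose first edge points into Ar (i.e. leaves Ar via a parent).
Parents of Ar: {Et, Mz}.
Enumerating:
  P1: Ar <- Mz -> Af <- Zn -> Jc
  P2: Ar <- Mz -> Af -> Jc
  P3: Ar <- Mz -> Et -> Jc
  P4: Ar <- Et <- Mz -> Af <- Zn -> Jc
  P5: Ar <- Et <- Mz -> Af -> Jc
  P6: Ar <- Et -> Jc
That exhausts the simple backdoor paths. Count: 6.

6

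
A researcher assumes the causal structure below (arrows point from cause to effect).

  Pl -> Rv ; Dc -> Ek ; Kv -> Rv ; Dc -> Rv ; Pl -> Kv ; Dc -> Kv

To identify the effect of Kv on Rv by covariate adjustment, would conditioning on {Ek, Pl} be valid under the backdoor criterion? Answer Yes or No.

No

Backdoor paths from Kv to Rv (paths whose first edge points into Kv):
  P1: Kv <- Pl -> Rv
  P2: Kv <- Dc -> Rv
Condition 1 (no descendant of Kv in the set): holds — descendants of Kv are {Rv}; none are in {Ek, Pl}.
Condition 2 (every backdoor path blocked by {Ek, Pl}):
  P1: blocked at fork node Pl ∈ conditioning set.
  P2: open — no interior node is in the conditioning set.
{Ek, Pl} does not satisfy the backdoor criterion.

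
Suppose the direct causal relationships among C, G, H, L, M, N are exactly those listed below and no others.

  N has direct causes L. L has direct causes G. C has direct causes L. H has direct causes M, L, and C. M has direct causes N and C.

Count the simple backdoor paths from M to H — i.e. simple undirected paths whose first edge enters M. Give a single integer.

A backdoor path from M to H is any simple undirected path whose first edge points into M (i.e. leaves M via a parent).
Parents of M: {C, N}.
Enumerating:
  P1: M <- C <- L -> H
  P2: M <- C -> H
  P3: M <- N <- L -> C -> H
  P4: M <- N <- L -> H
That exhausts the simple backdoor paths. Count: 4.

4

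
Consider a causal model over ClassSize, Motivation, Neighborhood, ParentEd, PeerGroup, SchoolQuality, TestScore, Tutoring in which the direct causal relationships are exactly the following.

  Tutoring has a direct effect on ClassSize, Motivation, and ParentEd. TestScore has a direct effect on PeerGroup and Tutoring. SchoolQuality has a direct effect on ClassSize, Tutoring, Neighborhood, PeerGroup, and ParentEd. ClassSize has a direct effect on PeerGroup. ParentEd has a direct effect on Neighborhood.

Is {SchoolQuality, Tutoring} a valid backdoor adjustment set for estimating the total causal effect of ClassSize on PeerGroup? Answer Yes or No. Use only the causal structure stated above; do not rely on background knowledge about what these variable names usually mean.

Yes

Backdoor paths from ClassSize to PeerGroup (paths whose first edge points into ClassSize):
  P1: ClassSize <- SchoolQuality -> Tutoring <- TestScore -> PeerGroup
  P2: ClassSize <- SchoolQuality -> PeerGroup
  P3: ClassSize <- SchoolQuality -> ParentEd <- Tutoring <- TestScore -> PeerGroup
  P4: ClassSize <- SchoolQuality -> Neighborhood <- ParentEd <- Tutoring <- TestScore -> PeerGroup
  P5: ClassSize <- Tutoring <- SchoolQuality -> PeerGroup
  P6: ClassSize <- Tutoring <- TestScore -> PeerGroup
  P7: ClassSize <- Tutoring -> ParentEd <- SchoolQuality -> PeerGroup
  P8: ClassSize <- Tutoring -> ParentEd -> Neighborhood <- SchoolQuality -> PeerGroup
Condition 1 (no descendant of ClassSize in the set): holds — descendants of ClassSize are {PeerGroup}; none are in {SchoolQuality, Tutoring}.
Condition 2 (every backdoor path blocked by {SchoolQuality, Tutoring}):
  P1: blocked at fork node SchoolQuality ∈ conditioning set.
  P2: blocked at fork node SchoolQuality ∈ conditioning set.
  P3: blocked at fork node SchoolQuality ∈ conditioning set.
  P4: blocked at fork node SchoolQuality ∈ conditioning set.
  P5: blocked at chain node Tutoring ∈ conditioning set.
  P6: blocked at chain node Tutoring ∈ conditioning set.
  P7: blocked at fork node Tutoring ∈ conditioning set.
  P8: blocked at fork node Tutoring ∈ conditioning set.
{SchoolQuality, Tutoring} satisfies the backdoor criterion.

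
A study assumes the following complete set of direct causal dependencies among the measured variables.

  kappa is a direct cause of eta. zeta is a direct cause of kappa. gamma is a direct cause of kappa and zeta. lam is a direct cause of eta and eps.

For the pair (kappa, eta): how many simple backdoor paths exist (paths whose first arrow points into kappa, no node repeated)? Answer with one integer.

A backdoor path from kappa to eta is any simple undirected path whose first edge points into kappa (i.e. leaves kappa via a parent).
Parents of kappa: {gamma, zeta}.
No simple path from any parent of kappa reaches eta without revisiting kappa, so there are no backdoor paths.

0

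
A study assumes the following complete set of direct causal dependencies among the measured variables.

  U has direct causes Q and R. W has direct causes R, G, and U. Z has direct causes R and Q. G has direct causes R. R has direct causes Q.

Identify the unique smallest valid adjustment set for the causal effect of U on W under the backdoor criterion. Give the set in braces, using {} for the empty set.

Variables eligible for adjustment (non-descendants of U, excluding U and W): {G, Q, R, Z}.
Backdoor paths from U to W:
  P1: U <- Q -> R -> G -> W
  P2: U <- Q -> R -> W
  P3: U <- Q -> Z <- R -> G -> W
  P4: U <- Q -> Z <- R -> W
  P5: U <- R -> G -> W
  P6: U <- R -> W
The empty set is not sufficient: P1 (U <- Q -> R -> G -> W) has no collider blocking it and no conditioned non-collider, so it is open.
Try {R}:
  P1: blocked at chain node R ∈ conditioning set.
  P2: blocked at chain node R ∈ conditioning set.
  P3: blocked at collider Z (neither it nor any descendant is in the conditioning set).
  P4: blocked at collider Z (neither it nor any descendant is in the conditioning set).
  P5: blocked at fork node R ∈ conditioning set.
  P6: blocked at fork node R ∈ conditioning set.
{R} contains no descendant of U and blocks every backdoor path.
No other singleton works — e.g. {Q} leaves P5 open — so {R} is the unique smallest valid adjustment set.

{R}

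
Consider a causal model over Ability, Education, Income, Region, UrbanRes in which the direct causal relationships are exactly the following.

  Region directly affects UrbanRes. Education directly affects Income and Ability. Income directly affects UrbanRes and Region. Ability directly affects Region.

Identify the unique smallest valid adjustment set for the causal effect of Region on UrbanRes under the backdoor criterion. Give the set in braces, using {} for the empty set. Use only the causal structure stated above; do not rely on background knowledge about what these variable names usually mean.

{Income}

Variables eligible for adjustment (non-descendants of Region, excluding Region and UrbanRes): {Ability, Education, Income}.
Backdoor paths from Region to UrbanRes:
  P1: Region <- Income -> UrbanRes
  P2: Region <- Ability <- Education -> Income -> UrbanRes
The empty set is not sufficient: P1 (Region <- Income -> UrbanRes) has no collider blocking it and no conditioned non-collider, so it is open.
Try {Income}:
  P1: blocked at fork node Income ∈ conditioning set.
  P2: blocked at chain node Income ∈ conditioning set.
{Income} contains no descendant of Region and blocks every backdoor path.
No other singleton works — e.g. {Education} leaves P1 open — so {Income} is the unique smallest valid adjustment set.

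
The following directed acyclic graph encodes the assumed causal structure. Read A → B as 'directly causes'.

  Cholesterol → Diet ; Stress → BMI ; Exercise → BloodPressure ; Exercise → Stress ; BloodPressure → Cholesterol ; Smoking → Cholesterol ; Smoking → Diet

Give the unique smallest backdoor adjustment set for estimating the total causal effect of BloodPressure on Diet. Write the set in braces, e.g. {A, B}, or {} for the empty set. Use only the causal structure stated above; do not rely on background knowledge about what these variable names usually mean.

Variables eligible for adjustment (non-descendants of BloodPressure, excluding BloodPressure and Diet): {BMI, Exercise, Smoking, Stress}.
Backdoor paths from BloodPressure to Diet:
  (none)
With no backdoor paths the empty set already satisfies the criterion, and it is trivially minimal.

{}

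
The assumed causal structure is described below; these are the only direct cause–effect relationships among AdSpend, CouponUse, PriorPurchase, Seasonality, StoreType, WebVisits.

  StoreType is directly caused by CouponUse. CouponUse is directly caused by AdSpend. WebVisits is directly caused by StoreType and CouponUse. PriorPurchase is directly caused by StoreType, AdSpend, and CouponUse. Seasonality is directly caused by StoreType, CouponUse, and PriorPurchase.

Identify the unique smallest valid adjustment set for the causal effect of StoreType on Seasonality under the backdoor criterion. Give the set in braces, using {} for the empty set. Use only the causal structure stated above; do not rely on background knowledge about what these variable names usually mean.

Variables eligible for adjustment (non-descendants of StoreType, excluding StoreType and Seasonality): {AdSpend, CouponUse}.
Backdoor paths from StoreType to Seasonality:
  P1: StoreType <- CouponUse <- AdSpend -> PriorPurchase -> Seasonality
  P2: StoreType <- CouponUse -> PriorPurchase -> Seasonality
  P3: StoreType <- CouponUse -> Seasonality
The empty set is not sufficient: P1 (StoreType <- CouponUse <- AdSpend -> PriorPurchase -> Seasonality) has no collider blocking it and no conditioned non-collider, so it is open.
Try {CouponUse}:
  P1: blocked at chain node CouponUse ∈ conditioning set.
  P2: blocked at fork node CouponUse ∈ conditioning set.
  P3: blocked at fork node CouponUse ∈ conditioning set.
{CouponUse} contains no descendant of StoreType and blocks every backdoor path.
No other singleton works — e.g. {AdSpend} leaves P2 open — so {CouponUse} is the unique smallest valid adjustment set.

{CouponUse}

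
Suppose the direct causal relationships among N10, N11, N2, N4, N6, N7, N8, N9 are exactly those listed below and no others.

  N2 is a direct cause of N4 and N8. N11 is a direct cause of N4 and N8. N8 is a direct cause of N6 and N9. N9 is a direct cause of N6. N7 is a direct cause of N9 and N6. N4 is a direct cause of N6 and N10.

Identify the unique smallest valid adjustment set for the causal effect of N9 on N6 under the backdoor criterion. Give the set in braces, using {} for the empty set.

Variables eligible for adjustment (non-descendants of N9, excluding N9 and N6): {N10, N11, N2, N4, N7, N8}.
Backdoor paths from N9 to N6:
  P1: N9 <- N7 -> N6
  P2: N9 <- N8 <- N2 -> N4 -> N6
  P3: N9 <- N8 <- N11 -> N4 -> N6
  P4: N9 <- N8 -> N6
The empty set is not sufficient: P1 (N9 <- N7 -> N6) has no collider blocking it and no conditioned non-collider, so it is open.
Try {N7, N8}:
  P1: blocked at fork node N7 ∈ conditioning set.
  P2: blocked at chain node N8 ∈ conditioning set.
  P3: blocked at chain node N8 ∈ conditioning set.
  P4: blocked at fork node N8 ∈ conditioning set.
{N7, N8} contains no descendant of N9 and blocks every backdoor path.
Every element of {N7, N8} is needed (dropping N7 leaves P1 open; dropping N8 leaves P2 open), so no proper subset is valid.
Among all size-2 subsets of the eligible variables, only {N7, N8} blocks every backdoor path, so it is the unique smallest valid adjustment set.

{N7, N8}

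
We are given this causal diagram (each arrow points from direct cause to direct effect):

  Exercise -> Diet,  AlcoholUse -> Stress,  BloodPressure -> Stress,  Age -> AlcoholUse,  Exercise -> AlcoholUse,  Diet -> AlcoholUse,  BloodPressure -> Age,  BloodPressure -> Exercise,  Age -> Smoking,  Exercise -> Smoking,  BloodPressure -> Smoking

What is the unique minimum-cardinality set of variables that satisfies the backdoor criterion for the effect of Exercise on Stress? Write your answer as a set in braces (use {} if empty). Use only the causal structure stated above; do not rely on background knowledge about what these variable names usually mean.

Variables eligible for adjustment (non-descendants of Exercise, excluding Exercise and Stress): {Age, BloodPressure}.
Backdoor paths from Exercise to Stress:
  P1: Exercise <- BloodPressure -> Age -> AlcoholUse -> Stress
  P2: Exercise <- BloodPressure -> Smoking <- Age -> AlcoholUse -> Stress
  P3: Exercise <- BloodPressure -> Stress
The empty set is not sufficient: P1 (Exercise <- BloodPressure -> Age -> AlcoholUse -> Stress) has no collider blocking it and no conditioned non-collider, so it is open.
Try {BloodPressure}:
  P1: blocked at fork node BloodPressure ∈ conditioning set.
  P2: blocked at fork node BloodPressure ∈ conditioning set.
  P3: blocked at fork node BloodPressure ∈ conditioning set.
{BloodPressure} contains no descendant of Exercise and blocks every backdoor path.
No other singleton works — e.g. {Age} leaves P3 open — so {BloodPressure} is the unique smallest valid adjustment set.

{BloodPressure}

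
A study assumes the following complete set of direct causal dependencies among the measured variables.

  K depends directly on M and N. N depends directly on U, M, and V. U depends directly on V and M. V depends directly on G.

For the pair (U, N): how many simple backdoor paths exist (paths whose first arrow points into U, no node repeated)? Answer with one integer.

3

A backdoor path from U to N is any simple undirected path whose first edge points into U (i.e. leaves U via a parent).
Parents of U: {M, V}.
Enumerating:
  P1: U <- M -> N
  P2: U <- M -> K <- N
  P3: U <- V -> N
That exhausts the simple backdoor paths. Count: 3.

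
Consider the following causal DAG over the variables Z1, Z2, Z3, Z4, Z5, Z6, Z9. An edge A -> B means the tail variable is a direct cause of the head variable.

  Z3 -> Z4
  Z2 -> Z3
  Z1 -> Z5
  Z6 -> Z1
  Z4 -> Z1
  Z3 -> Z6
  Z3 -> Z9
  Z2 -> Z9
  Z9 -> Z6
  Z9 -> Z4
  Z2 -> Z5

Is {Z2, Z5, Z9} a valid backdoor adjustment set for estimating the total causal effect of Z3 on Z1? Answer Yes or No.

Backdoor paths from Z3 to Z1 (paths whose first edge points into Z3):
  P1: Z3 <- Z2 -> Z9 -> Z6 -> Z1
  P2: Z3 <- Z2 -> Z9 -> Z4 -> Z1
  P3: Z3 <- Z2 -> Z5 <- Z1
Condition 1 (no descendant of Z3 in the set): FAILS — Z5 and Z9 are descendants of Z3.
Condition 2 (every backdoor path blocked by {Z2, Z5, Z9}):
  P1: blocked at fork node Z2 ∈ conditioning set.
  P2: blocked at fork node Z2 ∈ conditioning set.
  P3: blocked at fork node Z2 ∈ conditioning set.
{Z2, Z5, Z9} does not satisfy the backdoor criterion.

No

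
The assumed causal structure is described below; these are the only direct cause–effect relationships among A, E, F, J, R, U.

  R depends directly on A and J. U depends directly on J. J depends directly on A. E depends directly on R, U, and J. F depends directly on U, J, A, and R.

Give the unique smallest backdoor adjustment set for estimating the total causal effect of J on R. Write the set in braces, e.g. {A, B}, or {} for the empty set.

Variables eligible for adjustment (non-descendants of J, excluding J and R): {A}.
Backdoor paths from J to R:
  P1: J <- A -> R
  P2: J <- A -> F <- R
  P3: J <- A -> F <- U -> E <- R
The empty set is not sufficient: P1 (J <- A -> R) has no collider blocking it and no conditioned non-collider, so it is open.
Try {A}:
  P1: blocked at fork node A ∈ conditioning set.
  P2: blocked at fork node A ∈ conditioning set.
  P3: blocked at fork node A ∈ conditioning set.
{A} contains no descendant of J and blocks every backdoor path.
{A} is the unique smallest valid adjustment set.

{A}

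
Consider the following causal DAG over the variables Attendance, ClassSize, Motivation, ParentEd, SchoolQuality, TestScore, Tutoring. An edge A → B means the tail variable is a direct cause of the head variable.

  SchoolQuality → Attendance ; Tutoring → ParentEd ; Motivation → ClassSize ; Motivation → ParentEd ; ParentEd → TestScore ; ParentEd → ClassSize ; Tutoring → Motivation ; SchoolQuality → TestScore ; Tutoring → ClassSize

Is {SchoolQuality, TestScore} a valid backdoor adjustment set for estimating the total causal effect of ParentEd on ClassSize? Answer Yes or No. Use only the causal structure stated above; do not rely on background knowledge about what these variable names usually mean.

No

Backdoor paths from ParentEd to ClassSize (paths whose first edge points into ParentEd):
  P1: ParentEd <- Tutoring -> Motivation -> ClassSize
  P2: ParentEd <- Tutoring -> ClassSize
  P3: ParentEd <- Motivation <- Tutoring -> ClassSize
  P4: ParentEd <- Motivation -> ClassSize
Condition 1 (no descendant of ParentEd in the set): FAILS — TestScore is a descendant of ParentEd.
Condition 2 (every backdoor path blocked by {SchoolQuality, TestScore}):
  P1: open — no interior node is in the conditioning set.
  P2: open — no interior node is in the conditioning set.
  P3: open — no interior node is in the conditioning set.
  P4: open — no interior node is in the conditioning set.
{SchoolQuality, TestScore} does not satisfy the backdoor criterion.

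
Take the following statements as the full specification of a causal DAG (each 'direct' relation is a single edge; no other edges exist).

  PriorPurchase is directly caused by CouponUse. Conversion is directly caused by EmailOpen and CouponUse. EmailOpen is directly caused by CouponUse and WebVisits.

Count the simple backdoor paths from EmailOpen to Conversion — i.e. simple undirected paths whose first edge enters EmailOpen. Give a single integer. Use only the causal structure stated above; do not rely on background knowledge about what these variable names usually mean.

A backdoor path from EmailOpen to Conversion is any simple undirected path whose first edge points into EmailOpen (i.e. leaves EmailOpen via a parent).
Parents of EmailOpen: {CouponUse, WebVisits}.
Enumerating:
  P1: EmailOpen <- CouponUse -> Conversion
That exhausts the simple backdoor paths. Count: 1.

1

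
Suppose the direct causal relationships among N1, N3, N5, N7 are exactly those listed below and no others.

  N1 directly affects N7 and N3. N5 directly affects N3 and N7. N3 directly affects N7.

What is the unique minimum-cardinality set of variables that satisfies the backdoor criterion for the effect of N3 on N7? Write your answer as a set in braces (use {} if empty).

Variables eligible for adjustment (non-descendants of N3, excluding N3 and N7): {N1, N5}.
Backdoor paths from N3 to N7:
  P1: N3 <- N1 -> N7
  P2: N3 <- N5 -> N7
The empty set is not sufficient: P1 (N3 <- N1 -> N7) has no collider blocking it and no conditioned non-collider, so it is open.
Try {N1, N5}:
  P1: blocked at fork node N1 ∈ conditioning set.
  P2: blocked at fork node N5 ∈ conditioning set.
{N1, N5} contains no descendant of N3 and blocks every backdoor path.
Every element of {N1, N5} is needed (dropping N1 leaves P1 open; dropping N5 leaves P2 open), so no proper subset is valid.
Among all size-2 subsets of the eligible variables, only {N1, N5} blocks every backdoor path, so it is the unique smallest valid adjustment set.

{N1, N5}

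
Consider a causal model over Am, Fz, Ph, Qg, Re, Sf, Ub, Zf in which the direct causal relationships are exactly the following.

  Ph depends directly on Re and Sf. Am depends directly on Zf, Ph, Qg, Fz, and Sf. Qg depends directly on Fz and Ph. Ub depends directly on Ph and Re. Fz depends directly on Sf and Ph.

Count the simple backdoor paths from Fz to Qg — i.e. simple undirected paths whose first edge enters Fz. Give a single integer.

A backdoor path from Fz to Qg is any simple undirected path whose first edge points into Fz (i.e. leaves Fz via a parent).
Parents of Fz: {Ph, Sf}.
Enumerating:
  P1: Fz <- Sf -> Ph -> Qg
  P2: Fz <- Sf -> Ph -> Am <- Qg
  P3: Fz <- Sf -> Am <- Ph -> Qg
  P4: Fz <- Sf -> Am <- Qg
  P5: Fz <- Ph <- Sf -> Am <- Qg
  P6: Fz <- Ph -> Qg
  P7: Fz <- Ph -> Am <- Qg
That exhausts the simple backdoor paths. Count: 7.

7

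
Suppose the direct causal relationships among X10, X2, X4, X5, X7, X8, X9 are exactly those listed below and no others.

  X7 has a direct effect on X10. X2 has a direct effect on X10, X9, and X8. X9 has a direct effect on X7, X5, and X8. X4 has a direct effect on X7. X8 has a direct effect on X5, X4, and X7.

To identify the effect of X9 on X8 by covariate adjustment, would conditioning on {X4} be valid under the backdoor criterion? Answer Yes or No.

No

Backdoor paths from X9 to X8 (paths whose first edge points into X9):
  P1: X9 <- X2 -> X8
  P2: X9 <- X2 -> X10 <- X7 <- X8
  P3: X9 <- X2 -> X10 <- X7 <- X4 <- X8
Condition 1 (no descendant of X9 in the set): FAILS — X4 is a descendant of X9.
Condition 2 (every backdoor path blocked by {X4}):
  P1: open — no interior node is in the conditioning set.
  P2: blocked at collider X10 (neither it nor any descendant is in the conditioning set).
  P3: blocked at collider X10 (neither it nor any descendant is in the conditioning set).
{X4} does not satisfy the backdoor criterion.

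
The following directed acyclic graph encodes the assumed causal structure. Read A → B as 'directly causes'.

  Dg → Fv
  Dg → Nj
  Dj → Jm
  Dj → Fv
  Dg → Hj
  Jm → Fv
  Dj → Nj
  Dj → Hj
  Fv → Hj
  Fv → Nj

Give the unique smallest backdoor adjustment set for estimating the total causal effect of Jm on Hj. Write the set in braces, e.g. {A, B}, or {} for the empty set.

Variables eligible for adjustment (non-descendants of Jm, excluding Jm and Hj): {Dg, Dj}.
Backdoor paths from Jm to Hj:
  P1: Jm <- Dj -> Fv <- Dg -> Hj
  P2: Jm <- Dj -> Fv -> Hj
  P3: Jm <- Dj -> Fv -> Nj <- Dg -> Hj
  P4: Jm <- Dj -> Hj
  P5: Jm <- Dj -> Nj <- Dg -> Fv -> Hj
  P6: Jm <- Dj -> Nj <- Dg -> Hj
  P7: Jm <- Dj -> Nj <- Fv <- Dg -> Hj
  P8: Jm <- Dj -> Nj <- Fv -> Hj
The empty set is not sufficient: P2 (Jm <- Dj -> Fv -> Hj) has no collider blocking it and no conditioned non-collider, so it is open.
Try {Dj}:
  P1: blocked at fork node Dj ∈ conditioning set.
  P2: blocked at fork node Dj ∈ conditioning set.
  P3: blocked at fork node Dj ∈ conditioning set.
  P4: blocked at fork node Dj ∈ conditioning set.
  P5: blocked at fork node Dj ∈ conditioning set.
  P6: blocked at fork node Dj ∈ conditioning set.
  P7: blocked at fork node Dj ∈ conditioning set.
  P8: blocked at fork node Dj ∈ conditioning set.
{Dj} contains no descendant of Jm and blocks every backdoor path.
No other singleton works — e.g. {Dg} leaves P2 open — so {Dj} is the unique smallest valid adjustment set.

{Dj}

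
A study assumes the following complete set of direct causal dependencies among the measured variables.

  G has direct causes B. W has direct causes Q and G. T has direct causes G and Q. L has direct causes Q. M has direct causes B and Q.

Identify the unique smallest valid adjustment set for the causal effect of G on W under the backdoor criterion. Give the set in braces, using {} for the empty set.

Variables eligible for adjustment (non-descendants of G, excluding G and W): {B, L, M, Q}.
Backdoor paths from G to W:
  P1: G <- B -> M <- Q -> W
Each backdoor path contains an unconditioned collider, so every path is already blocked with the empty conditioning set:
  P1: blocked at collider M (neither it nor any descendant is in the conditioning set).
The empty set is therefore the unique smallest valid set.

{}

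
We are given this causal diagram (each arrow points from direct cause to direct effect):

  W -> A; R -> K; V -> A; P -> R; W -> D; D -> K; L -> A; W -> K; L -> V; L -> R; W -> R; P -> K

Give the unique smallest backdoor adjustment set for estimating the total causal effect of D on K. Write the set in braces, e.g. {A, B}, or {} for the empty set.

{W}

Variables eligible for adjustment (non-descendants of D, excluding D and K): {A, L, P, R, V, W}.
Backdoor paths from D to K:
  P1: D <- W -> R <- P -> K
  P2: D <- W -> R -> K
  P3: D <- W -> K
  P4: D <- W -> A <- L -> R <- P -> K
  P5: D <- W -> A <- L -> R -> K
  P6: D <- W -> A <- V <- L -> R <- P -> K
  P7: D <- W -> A <- V <- L -> R -> K
The empty set is not sufficient: P2 (D <- W -> R -> K) has no collider blocking it and no conditioned non-collider, so it is open.
Try {W}:
  P1: blocked at fork node W ∈ conditioning set.
  P2: blocked at fork node W ∈ conditioning set.
  P3: blocked at fork node W ∈ conditioning set.
  P4: blocked at fork node W ∈ conditioning set.
  P5: blocked at fork node W ∈ conditioning set.
  P6: blocked at fork node W ∈ conditioning set.
  P7: blocked at fork node W ∈ conditioning set.
{W} contains no descendant of D and blocks every backdoor path.
No other singleton works — e.g. {L} leaves P2 open — so {W} is the unique smallest valid adjustment set.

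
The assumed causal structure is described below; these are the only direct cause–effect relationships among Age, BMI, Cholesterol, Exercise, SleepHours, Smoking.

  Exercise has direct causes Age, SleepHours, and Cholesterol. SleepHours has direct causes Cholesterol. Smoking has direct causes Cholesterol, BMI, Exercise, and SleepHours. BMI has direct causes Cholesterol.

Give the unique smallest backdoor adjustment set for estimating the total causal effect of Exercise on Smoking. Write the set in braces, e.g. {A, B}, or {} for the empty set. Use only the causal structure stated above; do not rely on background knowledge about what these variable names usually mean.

Variables eligible for adjustment (non-descendants of Exercise, excluding Exercise and Smoking): {Age, BMI, Cholesterol, SleepHours}.
Backdoor paths from Exercise to Smoking:
  P1: Exercise <- Cholesterol -> SleepHours -> Smoking
  P2: Exercise <- Cholesterol -> BMI -> Smoking
  P3: Exercise <- Cholesterol -> Smoking
  P4: Exercise <- SleepHours <- Cholesterol -> BMI -> Smoking
  P5: Exercise <- SleepHours <- Cholesterol -> Smoking
  P6: Exercise <- SleepHours -> Smoking
The empty set is not sufficient: P1 (Exercise <- Cholesterol -> SleepHours -> Smoking) has no collider blocking it and no conditioned non-collider, so it is open.
Try {Cholesterol, SleepHours}:
  P1: blocked at fork node Cholesterol ∈ conditioning set.
  P2: blocked at fork node Cholesterol ∈ conditioning set.
  P3: blocked at fork node Cholesterol ∈ conditioning set.
  P4: blocked at chain node SleepHours ∈ conditioning set.
  P5: blocked at chain node SleepHours ∈ conditioning set.
  P6: blocked at fork node SleepHours ∈ conditioning set.
{Cholesterol, SleepHours} contains no descendant of Exercise and blocks every backdoor path.
Every element of {Cholesterol, SleepHours} is needed (dropping Cholesterol leaves P2 open; dropping SleepHours leaves P6 open), so no proper subset is valid.
Among all size-2 subsets of the eligible variables, only {Cholesterol, SleepHours} blocks every backdoor path, so it is the unique smallest valid adjustment set.

{Cholesterol, SleepHours}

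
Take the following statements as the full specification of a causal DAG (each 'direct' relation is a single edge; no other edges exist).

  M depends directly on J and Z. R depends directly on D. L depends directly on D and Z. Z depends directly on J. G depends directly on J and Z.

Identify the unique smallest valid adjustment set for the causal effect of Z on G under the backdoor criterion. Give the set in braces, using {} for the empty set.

{J}

Variables eligible for adjustment (non-descendants of Z, excluding Z and G): {D, J, R}.
Backdoor paths from Z to G:
  P1: Z <- J -> G
The empty set is not sufficient: P1 (Z <- J -> G) has no collider blocking it and no conditioned non-collider, so it is open.
Try {J}:
  P1: blocked at fork node J ∈ conditioning set.
{J} contains no descendant of Z and blocks every backdoor path.
No other singleton works — e.g. {D} leaves P1 open — so {J} is the unique smallest valid adjustment set.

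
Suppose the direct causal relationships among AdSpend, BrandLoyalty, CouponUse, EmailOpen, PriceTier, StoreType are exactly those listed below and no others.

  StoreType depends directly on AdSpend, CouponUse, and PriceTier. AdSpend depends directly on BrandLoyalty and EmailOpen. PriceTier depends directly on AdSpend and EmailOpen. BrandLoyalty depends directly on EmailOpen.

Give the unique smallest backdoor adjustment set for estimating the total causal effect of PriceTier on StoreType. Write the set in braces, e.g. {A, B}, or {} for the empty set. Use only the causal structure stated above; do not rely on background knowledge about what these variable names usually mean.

Variables eligible for adjustment (non-descendants of PriceTier, excluding PriceTier and StoreType): {AdSpend, BrandLoyalty, CouponUse, EmailOpen}.
Backdoor paths from PriceTier to StoreType:
  P1: PriceTier <- EmailOpen -> BrandLoyalty -> AdSpend -> StoreType
  P2: PriceTier <- EmailOpen -> AdSpend -> StoreType
  P3: PriceTier <- AdSpend -> StoreType
The empty set is not sufficient: P1 (PriceTier <- EmailOpen -> BrandLoyalty -> AdSpend -> StoreType) has no collider blocking it and no conditioned non-collider, so it is open.
Try {AdSpend}:
  P1: blocked at chain node AdSpend ∈ conditioning set.
  P2: blocked at chain node AdSpend ∈ conditioning set.
  P3: blocked at fork node AdSpend ∈ conditioning set.
{AdSpend} contains no descendant of PriceTier and blocks every backdoor path.
No other singleton works — e.g. {EmailOpen} leaves P3 open — so {AdSpend} is the unique smallest valid adjustment set.

{AdSpend}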